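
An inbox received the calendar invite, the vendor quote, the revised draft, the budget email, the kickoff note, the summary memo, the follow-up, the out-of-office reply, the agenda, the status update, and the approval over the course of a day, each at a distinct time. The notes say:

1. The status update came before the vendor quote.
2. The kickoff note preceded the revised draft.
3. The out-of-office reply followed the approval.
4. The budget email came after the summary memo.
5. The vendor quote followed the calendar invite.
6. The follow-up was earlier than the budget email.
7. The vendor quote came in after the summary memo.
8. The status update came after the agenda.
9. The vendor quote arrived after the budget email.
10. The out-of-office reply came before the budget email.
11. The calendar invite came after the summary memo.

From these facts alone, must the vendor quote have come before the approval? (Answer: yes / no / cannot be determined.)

no

Tracing the constraints gives the approval → the out-of-office reply → the budget email → the vendor quote, so the approval must come before the vendor quote.
That means the vendor quote cannot be before the approval.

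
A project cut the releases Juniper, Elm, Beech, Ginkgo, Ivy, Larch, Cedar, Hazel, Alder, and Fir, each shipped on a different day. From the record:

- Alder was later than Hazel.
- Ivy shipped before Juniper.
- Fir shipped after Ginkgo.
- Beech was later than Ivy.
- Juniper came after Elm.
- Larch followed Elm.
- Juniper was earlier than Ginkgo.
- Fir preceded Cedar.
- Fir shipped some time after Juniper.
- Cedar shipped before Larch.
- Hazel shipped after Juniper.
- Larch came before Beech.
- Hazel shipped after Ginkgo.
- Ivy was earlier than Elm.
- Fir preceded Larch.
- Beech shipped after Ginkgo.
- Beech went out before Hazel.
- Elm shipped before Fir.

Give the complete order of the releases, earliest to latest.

Ivy, Elm, Juniper, Ginkgo, Fir, Cedar, Larch, Beech, Hazel, Alder

The constraints fix every adjacent pair, so only one ordering works:
Ivy → Elm → Juniper → Ginkgo → Fir → Cedar → Larch → Beech → Hazel → Alder.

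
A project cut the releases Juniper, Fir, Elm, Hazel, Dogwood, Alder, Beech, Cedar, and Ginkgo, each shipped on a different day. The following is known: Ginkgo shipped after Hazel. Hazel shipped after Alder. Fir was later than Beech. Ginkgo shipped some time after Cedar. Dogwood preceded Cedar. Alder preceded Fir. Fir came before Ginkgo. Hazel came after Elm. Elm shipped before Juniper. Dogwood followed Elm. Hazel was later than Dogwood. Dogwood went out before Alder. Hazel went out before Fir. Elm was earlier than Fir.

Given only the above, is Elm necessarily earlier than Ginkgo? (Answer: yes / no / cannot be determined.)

Chain the constraints: Elm → Fir → Ginkgo. Each link is directly stated, so Elm comes before Ginkgo.

yes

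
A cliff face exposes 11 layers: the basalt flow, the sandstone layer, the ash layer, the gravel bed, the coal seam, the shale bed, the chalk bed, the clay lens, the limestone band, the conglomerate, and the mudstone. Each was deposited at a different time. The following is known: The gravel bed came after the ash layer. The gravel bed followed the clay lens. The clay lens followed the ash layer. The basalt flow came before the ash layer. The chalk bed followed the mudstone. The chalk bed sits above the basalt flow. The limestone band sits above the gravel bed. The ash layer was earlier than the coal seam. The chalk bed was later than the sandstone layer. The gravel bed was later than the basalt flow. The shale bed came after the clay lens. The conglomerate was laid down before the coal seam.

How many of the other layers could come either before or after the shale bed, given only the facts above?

Forced before the shale bed: the ash layer, the basalt flow, and the clay lens.
That leaves the chalk bed, the coal seam, the conglomerate, the gravel bed, the limestone band, the mudstone, and the sandstone layer with no forced order relative to the shale bed — 7.

7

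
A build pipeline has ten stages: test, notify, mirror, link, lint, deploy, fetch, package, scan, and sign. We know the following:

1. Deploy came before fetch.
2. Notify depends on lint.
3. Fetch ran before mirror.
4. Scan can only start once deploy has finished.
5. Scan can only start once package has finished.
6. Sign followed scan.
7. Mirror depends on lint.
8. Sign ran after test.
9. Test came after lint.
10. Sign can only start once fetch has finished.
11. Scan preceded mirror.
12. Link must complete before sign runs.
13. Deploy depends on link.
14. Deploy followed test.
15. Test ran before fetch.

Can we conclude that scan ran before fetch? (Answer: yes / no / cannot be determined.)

cannot be determined

No chain of stated constraints runs from scan to fetch, and none runs from fetch to scan either.
So the relative order of scan and fetch is not fixed by the given facts.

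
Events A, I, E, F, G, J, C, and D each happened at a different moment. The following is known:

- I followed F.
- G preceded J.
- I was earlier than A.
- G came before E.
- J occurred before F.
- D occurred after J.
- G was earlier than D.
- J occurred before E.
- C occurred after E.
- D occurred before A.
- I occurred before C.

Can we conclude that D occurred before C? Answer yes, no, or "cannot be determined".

cannot be determined

No chain of stated constraints runs from D to C, and none runs from C to D either.
So the relative order of D and C is not fixed by the given facts.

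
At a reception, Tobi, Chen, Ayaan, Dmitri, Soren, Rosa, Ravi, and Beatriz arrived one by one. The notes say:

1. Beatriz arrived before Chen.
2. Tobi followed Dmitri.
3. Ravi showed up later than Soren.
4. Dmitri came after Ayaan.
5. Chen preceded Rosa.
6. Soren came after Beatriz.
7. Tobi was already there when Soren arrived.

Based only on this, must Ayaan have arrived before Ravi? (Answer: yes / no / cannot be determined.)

Chain the constraints: Ayaan → Dmitri → Tobi → Soren → Ravi. Each link is directly stated, so Ayaan comes before Ravi.

yes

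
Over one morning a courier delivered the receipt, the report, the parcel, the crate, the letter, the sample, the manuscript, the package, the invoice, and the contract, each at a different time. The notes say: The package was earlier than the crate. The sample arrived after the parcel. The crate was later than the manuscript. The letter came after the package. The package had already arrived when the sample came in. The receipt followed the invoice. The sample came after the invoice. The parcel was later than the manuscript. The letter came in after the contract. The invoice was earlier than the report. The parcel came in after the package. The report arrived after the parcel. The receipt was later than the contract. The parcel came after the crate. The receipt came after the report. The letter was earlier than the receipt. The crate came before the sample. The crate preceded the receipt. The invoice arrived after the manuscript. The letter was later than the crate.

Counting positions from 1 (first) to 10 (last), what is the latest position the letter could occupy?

9

The letter must come before the receipt — 1 item forced after it.
Everything else can be placed before the letter in some valid order, so the letter can sit as late as position 10 − 1 = 9.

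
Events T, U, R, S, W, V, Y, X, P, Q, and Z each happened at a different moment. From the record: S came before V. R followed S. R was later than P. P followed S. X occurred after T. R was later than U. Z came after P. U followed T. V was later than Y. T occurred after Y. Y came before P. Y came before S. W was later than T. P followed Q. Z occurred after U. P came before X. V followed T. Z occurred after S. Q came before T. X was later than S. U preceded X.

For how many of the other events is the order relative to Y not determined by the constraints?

1

Forced after Y: P, R, S, T, U, V, W, X, and Z.
That leaves Q with no forced order relative to Y — 1.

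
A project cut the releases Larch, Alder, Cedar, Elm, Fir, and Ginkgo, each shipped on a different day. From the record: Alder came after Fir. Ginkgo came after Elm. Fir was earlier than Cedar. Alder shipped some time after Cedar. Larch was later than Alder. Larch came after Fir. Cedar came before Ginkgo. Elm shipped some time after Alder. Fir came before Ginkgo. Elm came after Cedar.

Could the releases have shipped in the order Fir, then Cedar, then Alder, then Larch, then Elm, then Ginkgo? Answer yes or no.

Check each stated constraint against the proposed order — e.g. Cedar is ahead of Ginkgo; Fir is ahead of Ginkgo. Every pair is in the required order; nothing is violated.

yes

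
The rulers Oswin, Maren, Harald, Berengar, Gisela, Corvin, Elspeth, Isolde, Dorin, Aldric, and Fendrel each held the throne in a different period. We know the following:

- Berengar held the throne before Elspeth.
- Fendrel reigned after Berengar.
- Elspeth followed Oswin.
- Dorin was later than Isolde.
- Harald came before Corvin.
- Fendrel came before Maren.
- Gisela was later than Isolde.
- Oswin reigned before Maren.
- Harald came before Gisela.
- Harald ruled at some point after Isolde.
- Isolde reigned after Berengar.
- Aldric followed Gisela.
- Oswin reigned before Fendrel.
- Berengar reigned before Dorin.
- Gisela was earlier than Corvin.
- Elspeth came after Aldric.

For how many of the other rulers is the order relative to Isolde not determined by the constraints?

3

Forced before Isolde: Berengar; forced after Isolde: Aldric, Corvin, Dorin, Elspeth, Gisela, and Harald.
That leaves Fendrel, Maren, and Oswin with no forced order relative to Isolde — 3.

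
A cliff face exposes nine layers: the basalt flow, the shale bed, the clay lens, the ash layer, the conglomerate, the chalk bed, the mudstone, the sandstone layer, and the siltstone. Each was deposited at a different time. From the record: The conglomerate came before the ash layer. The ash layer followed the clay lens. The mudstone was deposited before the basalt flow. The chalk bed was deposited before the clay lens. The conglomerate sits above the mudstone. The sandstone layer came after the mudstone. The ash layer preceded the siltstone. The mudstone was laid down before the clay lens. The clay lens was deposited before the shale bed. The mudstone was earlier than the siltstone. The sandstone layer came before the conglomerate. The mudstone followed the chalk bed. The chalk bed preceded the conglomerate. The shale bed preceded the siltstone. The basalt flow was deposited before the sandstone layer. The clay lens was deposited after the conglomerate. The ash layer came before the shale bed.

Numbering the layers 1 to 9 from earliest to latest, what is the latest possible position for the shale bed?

The shale bed must come before the siltstone — 1 layer forced after it.
Everything else can be placed before the shale bed in some valid order, so the shale bed can sit as late as position 9 − 1 = 8.

8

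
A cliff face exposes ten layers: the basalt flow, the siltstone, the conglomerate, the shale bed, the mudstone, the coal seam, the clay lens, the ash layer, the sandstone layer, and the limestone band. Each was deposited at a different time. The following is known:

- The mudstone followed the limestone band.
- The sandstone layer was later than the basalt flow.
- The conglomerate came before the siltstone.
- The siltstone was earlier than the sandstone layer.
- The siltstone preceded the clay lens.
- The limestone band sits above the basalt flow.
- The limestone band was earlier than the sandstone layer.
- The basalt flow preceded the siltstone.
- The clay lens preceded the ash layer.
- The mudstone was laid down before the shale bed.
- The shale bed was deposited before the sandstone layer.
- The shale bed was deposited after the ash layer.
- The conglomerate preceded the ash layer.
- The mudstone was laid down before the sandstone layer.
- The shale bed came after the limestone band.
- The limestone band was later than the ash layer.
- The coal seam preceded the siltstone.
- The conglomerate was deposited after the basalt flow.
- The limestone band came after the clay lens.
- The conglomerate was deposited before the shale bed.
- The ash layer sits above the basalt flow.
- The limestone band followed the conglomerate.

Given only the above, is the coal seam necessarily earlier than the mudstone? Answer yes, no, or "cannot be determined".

yes

Chain the constraints: the coal seam → the siltstone → the clay lens → the limestone band → the mudstone. Each link is directly stated, so the coal seam comes before the mudstone.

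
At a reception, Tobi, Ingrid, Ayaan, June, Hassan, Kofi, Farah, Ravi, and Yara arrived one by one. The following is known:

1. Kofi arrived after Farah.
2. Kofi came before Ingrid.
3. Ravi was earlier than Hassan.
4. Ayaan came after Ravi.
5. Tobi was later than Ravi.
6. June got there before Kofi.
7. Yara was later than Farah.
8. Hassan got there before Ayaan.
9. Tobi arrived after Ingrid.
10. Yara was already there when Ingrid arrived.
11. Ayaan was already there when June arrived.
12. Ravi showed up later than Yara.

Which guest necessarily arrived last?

Tobi

Every other guest has a chain of constraints placing them before Tobi, so Tobi is last.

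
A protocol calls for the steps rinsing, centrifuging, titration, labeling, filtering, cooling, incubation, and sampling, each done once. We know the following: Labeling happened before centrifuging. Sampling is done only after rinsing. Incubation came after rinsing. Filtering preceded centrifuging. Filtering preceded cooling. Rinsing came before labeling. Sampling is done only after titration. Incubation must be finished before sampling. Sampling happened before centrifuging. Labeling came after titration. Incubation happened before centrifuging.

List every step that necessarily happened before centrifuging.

Directly stated before centrifuging: filtering, incubation, labeling, and sampling.
Rinsing reaches centrifuging via rinsing → sampling → centrifuging.
Titration reaches centrifuging via titration → sampling → centrifuging.

filtering, incubation, labeling, rinsing, sampling, titration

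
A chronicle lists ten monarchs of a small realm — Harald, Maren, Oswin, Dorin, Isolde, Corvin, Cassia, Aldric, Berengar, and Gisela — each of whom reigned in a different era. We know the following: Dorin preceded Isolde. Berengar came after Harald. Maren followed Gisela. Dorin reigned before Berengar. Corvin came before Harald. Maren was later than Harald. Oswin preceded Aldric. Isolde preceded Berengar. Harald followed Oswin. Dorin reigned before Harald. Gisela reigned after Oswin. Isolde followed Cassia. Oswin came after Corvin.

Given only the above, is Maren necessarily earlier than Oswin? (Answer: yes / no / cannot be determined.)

no

Tracing the constraints gives Oswin → Harald → Maren, so Oswin must come before Maren.
That means Maren cannot be before Oswin.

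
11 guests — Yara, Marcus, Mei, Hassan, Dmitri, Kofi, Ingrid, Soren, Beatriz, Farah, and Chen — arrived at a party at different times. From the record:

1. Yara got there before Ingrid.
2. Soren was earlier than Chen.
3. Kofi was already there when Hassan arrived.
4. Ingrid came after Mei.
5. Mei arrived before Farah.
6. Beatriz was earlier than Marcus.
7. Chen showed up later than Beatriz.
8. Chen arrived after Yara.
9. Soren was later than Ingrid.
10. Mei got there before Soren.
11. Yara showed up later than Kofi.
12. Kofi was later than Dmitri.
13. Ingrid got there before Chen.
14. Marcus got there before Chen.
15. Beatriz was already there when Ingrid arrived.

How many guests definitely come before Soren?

6

Directly stated before Soren: Ingrid and Mei.
Beatriz reaches Soren via Beatriz → Ingrid → Soren.
Dmitri reaches Soren via Dmitri → Kofi → Yara → Ingrid → Soren.
Kofi reaches Soren via Kofi → Yara → Ingrid → Soren.
Likewise Yara reaches Soren by chaining the stated constraints.
That's Beatriz, Dmitri, Ingrid, Kofi, Mei, and Yara — 6 in all.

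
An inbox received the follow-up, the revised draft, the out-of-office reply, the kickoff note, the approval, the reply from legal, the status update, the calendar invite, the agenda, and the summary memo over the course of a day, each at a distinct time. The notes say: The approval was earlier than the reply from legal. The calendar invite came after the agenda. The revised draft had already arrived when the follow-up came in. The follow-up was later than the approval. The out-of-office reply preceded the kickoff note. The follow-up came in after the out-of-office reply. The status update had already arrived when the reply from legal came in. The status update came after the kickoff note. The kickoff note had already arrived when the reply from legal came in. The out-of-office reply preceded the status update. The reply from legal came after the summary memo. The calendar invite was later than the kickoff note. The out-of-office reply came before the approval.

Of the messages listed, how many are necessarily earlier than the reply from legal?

5

Directly stated before the reply from legal: the approval, the kickoff note, the status update, and the summary memo.
The out-of-office reply reaches the reply from legal via the out-of-office reply → the approval → the reply from legal.
No chain forces the follow-up (or any of the others) ahead of the reply from legal.
That's the approval, the kickoff note, the out-of-office reply, the status update, and the summary memo — 5 in all.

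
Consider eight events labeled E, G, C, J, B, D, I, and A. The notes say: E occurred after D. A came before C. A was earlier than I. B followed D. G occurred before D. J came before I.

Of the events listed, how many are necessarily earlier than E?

Directly stated before E: D.
G reaches E via G → D → E.
No chain forces B (or any of the others) ahead of E.
That's D and G — 2 in all.

2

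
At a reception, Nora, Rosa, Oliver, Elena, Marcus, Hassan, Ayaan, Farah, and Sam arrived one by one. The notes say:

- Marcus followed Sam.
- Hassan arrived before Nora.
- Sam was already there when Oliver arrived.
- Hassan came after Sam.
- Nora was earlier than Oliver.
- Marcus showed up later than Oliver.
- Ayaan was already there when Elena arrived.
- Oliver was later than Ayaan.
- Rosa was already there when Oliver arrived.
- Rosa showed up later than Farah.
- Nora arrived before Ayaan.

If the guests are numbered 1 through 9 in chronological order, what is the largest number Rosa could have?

Rosa must come before Marcus and Oliver — 2 guests forced after them.
Everything else can be placed before Rosa in some valid order, so Rosa can sit as late as position 9 − 2 = 7.

7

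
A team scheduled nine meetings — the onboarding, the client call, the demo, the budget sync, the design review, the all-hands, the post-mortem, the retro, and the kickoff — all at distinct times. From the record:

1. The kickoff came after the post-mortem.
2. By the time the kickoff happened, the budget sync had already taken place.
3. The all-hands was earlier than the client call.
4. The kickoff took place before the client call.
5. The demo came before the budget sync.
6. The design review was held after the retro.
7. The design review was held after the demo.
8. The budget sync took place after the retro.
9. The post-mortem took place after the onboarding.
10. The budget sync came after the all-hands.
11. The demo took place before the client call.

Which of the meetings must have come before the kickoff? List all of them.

Directly stated before the kickoff: the budget sync and the post-mortem.
The all-hands reaches the kickoff via the all-hands → the budget sync → the kickoff.
The demo reaches the kickoff via the demo → the budget sync → the kickoff.
The onboarding reaches the kickoff via the onboarding → the post-mortem → the kickoff.
Likewise the retro reaches the kickoff by chaining the stated constraints.

the all-hands, the budget sync, the demo, the onboarding, the post-mortem, the retro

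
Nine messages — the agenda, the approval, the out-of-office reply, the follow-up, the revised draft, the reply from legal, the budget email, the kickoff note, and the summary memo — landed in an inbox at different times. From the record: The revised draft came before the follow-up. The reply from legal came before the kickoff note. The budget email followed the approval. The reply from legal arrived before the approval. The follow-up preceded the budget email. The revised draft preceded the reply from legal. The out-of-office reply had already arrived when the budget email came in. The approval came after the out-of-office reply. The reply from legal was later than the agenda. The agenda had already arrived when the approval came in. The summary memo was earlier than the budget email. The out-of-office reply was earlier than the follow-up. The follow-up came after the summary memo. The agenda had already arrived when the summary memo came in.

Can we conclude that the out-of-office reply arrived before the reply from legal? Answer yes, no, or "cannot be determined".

No chain of stated constraints runs from the out-of-office reply to the reply from legal, and none runs from the reply from legal to the out-of-office reply either.
So the relative order of the out-of-office reply and the reply from legal is not fixed by the given facts.

cannot be determined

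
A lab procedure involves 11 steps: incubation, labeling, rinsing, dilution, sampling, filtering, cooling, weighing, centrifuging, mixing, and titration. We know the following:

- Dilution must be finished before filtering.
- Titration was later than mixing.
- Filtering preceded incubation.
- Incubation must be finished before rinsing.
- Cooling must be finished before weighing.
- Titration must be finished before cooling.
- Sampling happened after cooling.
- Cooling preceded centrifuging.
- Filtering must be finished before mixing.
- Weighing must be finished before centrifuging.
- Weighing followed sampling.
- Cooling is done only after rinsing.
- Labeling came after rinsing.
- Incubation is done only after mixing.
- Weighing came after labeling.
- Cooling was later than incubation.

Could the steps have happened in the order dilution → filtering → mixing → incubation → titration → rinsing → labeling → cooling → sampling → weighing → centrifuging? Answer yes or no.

Check each stated constraint against the proposed order — e.g. cooling is ahead of centrifuging; incubation is ahead of cooling. Every pair is in the required order; nothing is violated.

yes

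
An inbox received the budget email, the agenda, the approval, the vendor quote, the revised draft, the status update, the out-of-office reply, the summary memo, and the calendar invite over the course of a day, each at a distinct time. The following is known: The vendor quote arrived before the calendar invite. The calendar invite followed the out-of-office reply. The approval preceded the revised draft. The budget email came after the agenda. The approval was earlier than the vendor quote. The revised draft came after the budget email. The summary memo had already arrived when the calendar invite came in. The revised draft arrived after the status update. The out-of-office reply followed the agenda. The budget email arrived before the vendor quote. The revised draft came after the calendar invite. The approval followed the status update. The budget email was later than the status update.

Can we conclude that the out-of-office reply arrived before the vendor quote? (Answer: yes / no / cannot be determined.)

No chain of stated constraints runs from the out-of-office reply to the vendor quote, and none runs from the vendor quote to the out-of-office reply either.
So the relative order of the out-of-office reply and the vendor quote is not fixed by the given facts.

cannot be determined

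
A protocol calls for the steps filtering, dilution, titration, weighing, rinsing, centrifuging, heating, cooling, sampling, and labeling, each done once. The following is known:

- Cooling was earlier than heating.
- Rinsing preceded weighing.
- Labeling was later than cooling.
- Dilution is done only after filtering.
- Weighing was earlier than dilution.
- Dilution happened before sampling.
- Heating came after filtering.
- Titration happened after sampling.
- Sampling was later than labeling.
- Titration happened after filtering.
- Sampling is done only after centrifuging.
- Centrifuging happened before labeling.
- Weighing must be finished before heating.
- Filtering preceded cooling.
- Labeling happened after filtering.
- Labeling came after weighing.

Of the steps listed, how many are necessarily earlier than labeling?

Directly stated before labeling: centrifuging, cooling, filtering, and weighing.
Rinsing reaches labeling via rinsing → weighing → labeling.
No chain forces sampling (or any of the others) ahead of labeling.
That's centrifuging, cooling, filtering, rinsing, and weighing — 5 in all.

5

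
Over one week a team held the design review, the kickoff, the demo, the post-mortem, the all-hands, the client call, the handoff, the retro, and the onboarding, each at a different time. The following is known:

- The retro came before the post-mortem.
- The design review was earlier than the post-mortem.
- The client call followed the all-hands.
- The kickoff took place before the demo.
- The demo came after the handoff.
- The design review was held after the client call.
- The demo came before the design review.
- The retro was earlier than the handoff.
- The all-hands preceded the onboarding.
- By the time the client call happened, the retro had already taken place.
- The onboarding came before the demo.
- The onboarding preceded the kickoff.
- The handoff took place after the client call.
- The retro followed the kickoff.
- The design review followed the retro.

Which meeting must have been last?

Every other meeting has a chain of constraints placing it before the post-mortem, so the post-mortem is last.

the post-mortem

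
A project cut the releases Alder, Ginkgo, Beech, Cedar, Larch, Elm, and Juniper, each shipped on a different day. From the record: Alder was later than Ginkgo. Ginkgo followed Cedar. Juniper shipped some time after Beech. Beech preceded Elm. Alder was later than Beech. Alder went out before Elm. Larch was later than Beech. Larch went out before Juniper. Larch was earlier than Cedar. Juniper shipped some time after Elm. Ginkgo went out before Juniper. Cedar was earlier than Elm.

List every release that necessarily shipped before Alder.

Directly stated before Alder: Beech and Ginkgo.
Cedar reaches Alder via Cedar → Ginkgo → Alder.
Larch reaches Alder via Larch → Cedar → Ginkgo → Alder.
No chain forces Juniper (or any of the others) ahead of Alder.

Beech, Cedar, Ginkgo, Larch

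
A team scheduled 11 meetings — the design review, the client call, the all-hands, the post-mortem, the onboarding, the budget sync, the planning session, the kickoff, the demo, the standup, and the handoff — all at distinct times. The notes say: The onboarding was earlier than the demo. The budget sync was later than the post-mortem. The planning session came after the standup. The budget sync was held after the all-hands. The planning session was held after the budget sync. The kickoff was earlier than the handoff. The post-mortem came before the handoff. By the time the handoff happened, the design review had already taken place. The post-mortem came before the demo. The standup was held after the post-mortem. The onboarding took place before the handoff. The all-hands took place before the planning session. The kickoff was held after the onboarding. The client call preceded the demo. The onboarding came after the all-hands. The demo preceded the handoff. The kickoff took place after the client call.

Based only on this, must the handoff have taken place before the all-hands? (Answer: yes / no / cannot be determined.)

no

Tracing the constraints gives the all-hands → the onboarding → the handoff, so the all-hands must come before the handoff.
That means the handoff cannot be before the all-hands.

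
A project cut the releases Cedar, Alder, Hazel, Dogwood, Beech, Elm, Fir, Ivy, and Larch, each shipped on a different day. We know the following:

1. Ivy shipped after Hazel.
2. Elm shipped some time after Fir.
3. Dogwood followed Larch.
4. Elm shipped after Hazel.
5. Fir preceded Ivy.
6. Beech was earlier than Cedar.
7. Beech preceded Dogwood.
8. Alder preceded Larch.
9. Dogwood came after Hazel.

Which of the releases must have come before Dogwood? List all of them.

Alder, Beech, Hazel, Larch

Directly stated before Dogwood: Beech, Hazel, and Larch.
Alder reaches Dogwood via Alder → Larch → Dogwood.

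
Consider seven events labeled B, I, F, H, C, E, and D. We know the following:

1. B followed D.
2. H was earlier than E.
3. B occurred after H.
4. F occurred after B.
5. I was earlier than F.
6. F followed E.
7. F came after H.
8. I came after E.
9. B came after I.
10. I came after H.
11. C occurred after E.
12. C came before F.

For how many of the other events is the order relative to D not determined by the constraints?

4

Forced after D: B and F.
That leaves C, E, H, and I with no forced order relative to D — 4.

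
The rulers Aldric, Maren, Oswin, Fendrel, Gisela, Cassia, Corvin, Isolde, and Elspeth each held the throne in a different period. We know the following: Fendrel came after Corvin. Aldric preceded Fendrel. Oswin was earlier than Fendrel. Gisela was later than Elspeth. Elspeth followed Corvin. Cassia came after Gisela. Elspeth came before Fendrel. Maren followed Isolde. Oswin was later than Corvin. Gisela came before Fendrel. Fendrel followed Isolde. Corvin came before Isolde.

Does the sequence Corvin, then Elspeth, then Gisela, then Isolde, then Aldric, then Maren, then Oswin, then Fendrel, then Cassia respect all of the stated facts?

Check each stated constraint against the proposed order — e.g. Gisela is ahead of Cassia; Corvin is ahead of Fendrel. Every pair is in the required order; nothing is violated.

yes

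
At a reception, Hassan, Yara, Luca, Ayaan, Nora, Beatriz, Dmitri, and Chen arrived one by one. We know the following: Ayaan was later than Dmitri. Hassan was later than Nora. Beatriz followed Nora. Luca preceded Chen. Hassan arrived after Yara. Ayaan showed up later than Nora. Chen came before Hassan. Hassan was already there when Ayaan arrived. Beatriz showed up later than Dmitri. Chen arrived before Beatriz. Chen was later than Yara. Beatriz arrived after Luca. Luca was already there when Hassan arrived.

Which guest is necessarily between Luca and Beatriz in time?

Tracing the constraints gives Luca → Chen → Beatriz, so Chen sits after Luca and before Beatriz.
No other guest is forced both after Luca and before Beatriz.

Chen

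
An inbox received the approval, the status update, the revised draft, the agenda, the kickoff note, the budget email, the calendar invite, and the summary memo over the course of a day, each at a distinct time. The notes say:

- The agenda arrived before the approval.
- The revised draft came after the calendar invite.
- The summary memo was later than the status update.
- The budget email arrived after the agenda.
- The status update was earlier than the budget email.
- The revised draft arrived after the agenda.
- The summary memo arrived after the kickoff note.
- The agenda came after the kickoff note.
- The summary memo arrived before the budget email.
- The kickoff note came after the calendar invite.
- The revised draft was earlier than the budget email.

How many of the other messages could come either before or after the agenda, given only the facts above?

2

Forced before the agenda: the calendar invite and the kickoff note; forced after the agenda: the approval, the budget email, and the revised draft.
That leaves the status update and the summary memo with no forced order relative to the agenda — 2.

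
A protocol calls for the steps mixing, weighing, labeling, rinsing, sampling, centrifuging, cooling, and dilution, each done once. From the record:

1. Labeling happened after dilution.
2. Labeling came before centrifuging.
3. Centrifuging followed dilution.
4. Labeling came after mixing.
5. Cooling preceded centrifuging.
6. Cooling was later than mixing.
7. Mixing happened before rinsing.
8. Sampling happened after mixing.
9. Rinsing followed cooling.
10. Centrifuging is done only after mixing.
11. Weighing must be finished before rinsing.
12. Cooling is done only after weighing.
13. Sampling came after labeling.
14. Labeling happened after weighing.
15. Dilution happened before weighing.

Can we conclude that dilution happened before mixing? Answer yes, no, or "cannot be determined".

cannot be determined

No chain of stated constraints runs from dilution to mixing, and none runs from mixing to dilution either.
So the relative order of dilution and mixing is not fixed by the given facts.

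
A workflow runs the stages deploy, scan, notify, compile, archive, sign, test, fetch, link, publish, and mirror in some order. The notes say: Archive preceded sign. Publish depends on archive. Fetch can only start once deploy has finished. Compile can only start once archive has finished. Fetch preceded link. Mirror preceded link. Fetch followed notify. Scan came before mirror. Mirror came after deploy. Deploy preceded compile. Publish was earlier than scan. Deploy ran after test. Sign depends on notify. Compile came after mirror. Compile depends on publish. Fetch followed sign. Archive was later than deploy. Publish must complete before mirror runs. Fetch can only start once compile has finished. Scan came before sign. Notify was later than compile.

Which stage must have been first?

test

Test has a chain of constraints placing it before every other stage, so test must be first.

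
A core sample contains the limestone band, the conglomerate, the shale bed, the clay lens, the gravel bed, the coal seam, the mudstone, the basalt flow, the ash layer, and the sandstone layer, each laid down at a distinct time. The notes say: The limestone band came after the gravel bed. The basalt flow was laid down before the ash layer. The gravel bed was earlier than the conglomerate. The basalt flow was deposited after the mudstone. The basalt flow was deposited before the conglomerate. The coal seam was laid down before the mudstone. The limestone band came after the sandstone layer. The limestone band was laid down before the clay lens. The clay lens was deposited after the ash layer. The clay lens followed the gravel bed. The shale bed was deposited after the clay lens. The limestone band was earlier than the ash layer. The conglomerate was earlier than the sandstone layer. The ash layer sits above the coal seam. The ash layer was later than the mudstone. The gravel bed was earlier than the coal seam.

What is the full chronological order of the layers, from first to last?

the gravel bed, the coal seam, the mudstone, the basalt flow, the conglomerate, the sandstone layer, the limestone band, the ash layer, the clay lens, the shale bed

The constraints fix every adjacent pair, so only one ordering works:
the gravel bed → the coal seam → the mudstone → the basalt flow → the conglomerate → the sandstone layer → the limestone band → the ash layer → the clay lens → the shale bed.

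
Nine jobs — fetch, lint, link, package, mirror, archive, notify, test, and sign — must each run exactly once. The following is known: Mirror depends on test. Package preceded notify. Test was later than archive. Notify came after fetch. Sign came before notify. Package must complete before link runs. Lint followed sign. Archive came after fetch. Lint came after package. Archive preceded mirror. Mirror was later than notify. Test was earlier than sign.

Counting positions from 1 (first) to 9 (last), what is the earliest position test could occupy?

3

Archive and fetch must both come before test — 2 forced predecessors.
Nothing else is forced ahead of test, so its earliest slot is position 2 + 1 = 3.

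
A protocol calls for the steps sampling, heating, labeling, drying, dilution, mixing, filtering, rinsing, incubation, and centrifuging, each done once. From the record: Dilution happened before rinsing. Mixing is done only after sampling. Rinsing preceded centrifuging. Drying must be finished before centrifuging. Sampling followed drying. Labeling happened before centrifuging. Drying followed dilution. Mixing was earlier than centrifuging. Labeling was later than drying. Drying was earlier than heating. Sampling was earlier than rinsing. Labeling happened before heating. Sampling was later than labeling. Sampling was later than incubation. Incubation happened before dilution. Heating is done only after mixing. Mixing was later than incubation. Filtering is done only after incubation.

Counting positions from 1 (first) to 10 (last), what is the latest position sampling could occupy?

Sampling must come before centrifuging, heating, mixing, and rinsing — 4 steps forced after it.
Everything else can be placed before sampling in some valid order, so sampling can sit as late as position 10 − 4 = 6.

6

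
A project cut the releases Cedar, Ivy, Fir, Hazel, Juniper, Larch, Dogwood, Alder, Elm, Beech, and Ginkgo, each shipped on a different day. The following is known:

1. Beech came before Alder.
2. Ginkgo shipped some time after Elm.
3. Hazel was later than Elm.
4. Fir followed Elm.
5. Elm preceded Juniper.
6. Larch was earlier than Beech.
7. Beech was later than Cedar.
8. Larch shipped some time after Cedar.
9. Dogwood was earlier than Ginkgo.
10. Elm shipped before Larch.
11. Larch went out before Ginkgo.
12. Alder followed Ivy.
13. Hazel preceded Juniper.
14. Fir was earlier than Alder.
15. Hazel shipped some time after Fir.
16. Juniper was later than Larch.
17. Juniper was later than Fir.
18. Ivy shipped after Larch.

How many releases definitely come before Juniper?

Directly stated before Juniper: Elm, Fir, Hazel, and Larch.
Cedar reaches Juniper via Cedar → Larch → Juniper.
No chain forces Dogwood (or any of the others) ahead of Juniper.
That's Cedar, Elm, Fir, Hazel, and Larch — 5 in all.

5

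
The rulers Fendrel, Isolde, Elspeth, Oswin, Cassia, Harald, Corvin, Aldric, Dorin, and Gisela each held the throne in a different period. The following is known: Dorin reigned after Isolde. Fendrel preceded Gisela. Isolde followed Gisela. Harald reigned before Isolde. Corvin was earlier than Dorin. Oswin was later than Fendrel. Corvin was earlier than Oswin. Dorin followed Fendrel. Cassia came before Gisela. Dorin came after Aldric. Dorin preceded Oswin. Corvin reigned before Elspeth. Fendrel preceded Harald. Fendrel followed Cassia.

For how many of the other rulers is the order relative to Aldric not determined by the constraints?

7

Forced after Aldric: Dorin and Oswin.
That leaves Cassia, Corvin, Elspeth, Fendrel, Gisela, Harald, and Isolde with no forced order relative to Aldric — 7.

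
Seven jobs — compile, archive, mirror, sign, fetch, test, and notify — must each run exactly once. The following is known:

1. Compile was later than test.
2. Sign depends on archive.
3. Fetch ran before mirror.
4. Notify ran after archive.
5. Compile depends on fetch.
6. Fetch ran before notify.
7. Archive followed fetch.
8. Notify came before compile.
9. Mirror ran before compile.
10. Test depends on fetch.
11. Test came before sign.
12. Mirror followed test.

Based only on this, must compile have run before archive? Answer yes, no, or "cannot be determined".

Tracing the constraints gives archive → notify → compile, so archive must come before compile.
That means compile cannot be before archive.

no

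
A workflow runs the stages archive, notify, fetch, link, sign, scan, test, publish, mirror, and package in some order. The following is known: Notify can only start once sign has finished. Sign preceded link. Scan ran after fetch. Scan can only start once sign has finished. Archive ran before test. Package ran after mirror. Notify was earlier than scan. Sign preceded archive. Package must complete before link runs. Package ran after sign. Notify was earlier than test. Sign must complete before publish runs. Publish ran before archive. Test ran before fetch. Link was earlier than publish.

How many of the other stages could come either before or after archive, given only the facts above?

Forced before archive: link, mirror, package, publish, and sign; forced after archive: fetch, scan, and test.
That leaves notify with no forced order relative to archive — 1.

1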